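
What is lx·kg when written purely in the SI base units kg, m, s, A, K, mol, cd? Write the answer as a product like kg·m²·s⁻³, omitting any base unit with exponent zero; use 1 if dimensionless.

lx = lm/m² (illuminance = luminous flux per area),
    = m⁻²·cd.
Combining: lx·kg = (m⁻²·cd) · kg = kg·m⁻²·cd.

kg·m⁻²·cd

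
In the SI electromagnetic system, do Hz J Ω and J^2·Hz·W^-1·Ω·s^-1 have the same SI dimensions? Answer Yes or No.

Left side:
  Hz = s⁻¹.
  J = kg·m²·s⁻².
  Ω = kg·m²·s⁻³·A⁻².
  Combining: Hz·J·Ω = s⁻¹ · (kg·m²·s⁻²) · (kg·m²·s⁻³·A⁻²) = kg²·m⁴·s⁻⁶·A⁻².
Right side:
  J = N·m (work = force × distance),
      = kg·m²·s⁻².
  So J² = kg²·m⁴·s⁻⁴.
  Hz = 1/s = s⁻¹ (frequency is cycles per second).
  W = J/s (power = energy per time),
      = kg·m²·s⁻³.
  So W⁻¹ = kg⁻¹·m⁻²·s³.
  Ω = V/A (resistance = voltage per current),
      = kg·m²·s⁻³·A⁻².
  Combining: J²·Hz·W⁻¹·Ω·s⁻¹ = (kg²·m⁴·s⁻⁴) · s⁻¹ · (kg⁻¹·m⁻²·s³) · (kg·m²·s⁻³·A⁻²) · s⁻¹ = kg²·m⁴·s⁻⁶·A⁻².
Both reduce to kg²·m⁴·s⁻⁶·A⁻².

Yes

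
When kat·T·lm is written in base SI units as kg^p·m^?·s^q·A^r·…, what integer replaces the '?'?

kat = mol/s = s⁻¹·mol (catalytic activity).
T = Wb/m² (flux density = flux per area),
    = kg·s⁻²·A⁻¹.
lm = cd·sr = cd (luminous flux; sr is dimensionless).
Combining: kat·T·lm = (s⁻¹·mol) · (kg·s⁻²·A⁻¹) · cd = kg·s⁻³·A⁻¹·mol·cd.
The exponent of m is 0.

0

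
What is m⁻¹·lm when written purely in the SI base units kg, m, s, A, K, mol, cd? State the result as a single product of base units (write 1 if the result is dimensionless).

lm = cd.
Combining: m⁻¹·lm = m⁻¹ · cd = m⁻¹·cd.

m⁻¹·cd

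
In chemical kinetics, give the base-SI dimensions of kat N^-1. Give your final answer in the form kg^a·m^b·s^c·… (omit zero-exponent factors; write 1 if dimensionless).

kg⁻¹·m⁻¹·s·mol

kat = mol/s = s⁻¹·mol (catalytic activity).
N = kg·m/s² = kg·m·s⁻² (force = mass × acceleration).
So N⁻¹ = kg⁻¹·m⁻¹·s².
Combining: kat·N⁻¹ = (s⁻¹·mol) · (kg⁻¹·m⁻¹·s²) = kg⁻¹·m⁻¹·s·mol.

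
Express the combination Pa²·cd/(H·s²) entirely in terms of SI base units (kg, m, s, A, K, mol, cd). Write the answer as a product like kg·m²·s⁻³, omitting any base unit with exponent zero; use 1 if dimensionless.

Pa = N/m² (pressure = force per area),
    = kg·m⁻¹·s⁻².
So Pa² = kg²·m⁻²·s⁻⁴.
H = Wb/A (inductance = flux per current),
    = kg·m²·s⁻²·A⁻².
So H⁻¹ = kg⁻¹·m⁻²·s²·A².
Combining: Pa²·H⁻¹·s⁻²·cd = (kg²·m⁻²·s⁻⁴) · (kg⁻¹·m⁻²·s²·A²) · s⁻² · cd = kg·m⁻⁴·s⁻⁴·A²·cd.

kg·m⁻⁴·s⁻⁴·A²·cd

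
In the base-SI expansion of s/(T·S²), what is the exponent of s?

T = kg·s⁻²·A⁻¹.
So T⁻¹ = kg⁻¹·s²·A.
S = kg⁻¹·m⁻²·s³·A².
So S⁻² = kg²·m⁴·s⁻⁶·A⁻⁴.
Combining: s·T⁻¹·S⁻² = s · (kg⁻¹·s²·A) · (kg²·m⁴·s⁻⁶·A⁻⁴) = kg·m⁴·s⁻³·A⁻³.
The exponent of s is -3.

-3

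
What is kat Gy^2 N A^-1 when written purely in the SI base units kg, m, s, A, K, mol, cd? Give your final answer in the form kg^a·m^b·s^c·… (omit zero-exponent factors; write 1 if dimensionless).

kat = s⁻¹·mol.
Gy = m²·s⁻².
So Gy² = m⁴·s⁻⁴.
N = kg·m·s⁻².
Combining: kat·Gy²·N·A⁻¹ = (s⁻¹·mol) · (m⁴·s⁻⁴) · (kg·m·s⁻²) · A⁻¹ = kg·m⁵·s⁻⁷·A⁻¹·mol.

kg·m⁵·s⁻⁷·A⁻¹·mol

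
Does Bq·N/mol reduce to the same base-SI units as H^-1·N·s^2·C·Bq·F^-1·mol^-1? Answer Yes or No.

No

Left side:
  Bq = 1/s = s⁻¹ (activity is decays per second).
  N = kg·m/s² = kg·m·s⁻² (force = mass × acceleration).
  Combining: mol⁻¹·Bq·N = mol⁻¹ · s⁻¹ · (kg·m·s⁻²) = kg·m·s⁻³·mol⁻¹.
Right side:
  H = Wb/A (inductance = flux per current),
      = kg·m²·s⁻²·A⁻².
  So H⁻¹ = kg⁻¹·m⁻²·s²·A².
  N = kg·m/s² = kg·m·s⁻² (force = mass × acceleration).
  C = A·s = s·A (charge = current × time).
  Bq = 1/s = s⁻¹ (activity is decays per second).
  F = C/V (capacitance = charge per voltage),
      = A·s/(kg·m²·s⁻³·A⁻¹) (substituting C and V),
      = kg⁻¹·m⁻²·s⁴·A².
  So F⁻¹ = kg·m²·s⁻⁴·A⁻².
  Combining: H⁻¹·N·s²·C·Bq·F⁻¹·mol⁻¹ = (kg⁻¹·m⁻²·s²·A²) · (kg·m·s⁻²) · s² · (s·A) · s⁻¹ · (kg·m²·s⁻⁴·A⁻²) · mol⁻¹ = kg·m·s⁻²·A·mol⁻¹.
Left is kg·m·s⁻³·mol⁻¹; right is kg·m·s⁻²·A·mol⁻¹ — different.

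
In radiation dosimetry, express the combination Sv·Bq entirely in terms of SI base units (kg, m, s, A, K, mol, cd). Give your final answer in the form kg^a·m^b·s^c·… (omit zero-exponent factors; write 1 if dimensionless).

Sv = J/kg (equivalent dose = energy per mass),
    = m²·s⁻².
Bq = 1/s = s⁻¹ (activity is decays per second).
Combining: Sv·Bq = (m²·s⁻²) · s⁻¹ = m²·s⁻³.

m²·s⁻³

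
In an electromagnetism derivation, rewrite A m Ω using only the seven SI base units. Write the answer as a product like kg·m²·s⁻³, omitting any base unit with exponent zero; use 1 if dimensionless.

Ω = kg·m²·s⁻³·A⁻².
Combining: A·m·Ω = A · m · (kg·m²·s⁻³·A⁻²) = kg·m³·s⁻³·A⁻¹.

kg·m³·s⁻³·A⁻¹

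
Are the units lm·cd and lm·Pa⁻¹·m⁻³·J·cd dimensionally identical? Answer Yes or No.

Yes

Left side:
  lm = cd·sr = cd (luminous flux; sr is dimensionless).
  Combining: lm·cd = cd · cd = cd².
Right side:
  lm = cd·sr = cd (luminous flux; sr is dimensionless).
  Pa = N/m² (pressure = force per area),
      = kg·m⁻¹·s⁻².
  So Pa⁻¹ = kg⁻¹·m·s².
  J = N·m (work = force × distance),
      = kg·m²·s⁻².
  Combining: lm·Pa⁻¹·m⁻³·J·cd = cd · (kg⁻¹·m·s²) · m⁻³ · (kg·m²·s⁻²) · cd = cd².
Both reduce to cd².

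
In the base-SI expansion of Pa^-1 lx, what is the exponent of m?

Pa = kg·m⁻¹·s⁻².
So Pa⁻¹ = kg⁻¹·m·s².
lx = m⁻²·cd.
Combining: Pa⁻¹·lx = (kg⁻¹·m·s²) · (m⁻²·cd) = kg⁻¹·m⁻¹·s²·cd.
The exponent of m is -1.

-1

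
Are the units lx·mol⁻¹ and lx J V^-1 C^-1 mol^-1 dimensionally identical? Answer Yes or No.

Left side:
  lx = m⁻²·cd.
  Combining: lx·mol⁻¹ = (m⁻²·cd) · mol⁻¹ = m⁻²·mol⁻¹·cd.
Right side:
  lx = m⁻²·cd.
  J = kg·m²·s⁻².
  V = kg·m²·s⁻³·A⁻¹.
  So V⁻¹ = kg⁻¹·m⁻²·s³·A.
  C = s·A.
  So C⁻¹ = s⁻¹·A⁻¹.
  Combining: lx·J·V⁻¹·C⁻¹·mol⁻¹ = (m⁻²·cd) · (kg·m²·s⁻²) · (kg⁻¹·m⁻²·s³·A) · (s⁻¹·A⁻¹) · mol⁻¹ = m⁻²·mol⁻¹·cd.
Both reduce to m⁻²·mol⁻¹·cd.

Yes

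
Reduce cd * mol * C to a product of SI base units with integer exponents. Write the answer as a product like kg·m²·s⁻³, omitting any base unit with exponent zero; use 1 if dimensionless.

s·A·mol·cd

C = s·A.
Combining: cd·mol·C = cd · mol · (s·A) = s·A·mol·cd.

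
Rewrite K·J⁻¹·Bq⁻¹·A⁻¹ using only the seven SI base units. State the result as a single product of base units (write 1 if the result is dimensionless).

J = N·m (work = force × distance),
    = kg·m²·s⁻².
So J⁻¹ = kg⁻¹·m⁻²·s².
Bq = 1/s = s⁻¹ (activity is decays per second).
So Bq⁻¹ = s.
Combining: K·J⁻¹·Bq⁻¹·A⁻¹ = K · (kg⁻¹·m⁻²·s²) · s · A⁻¹ = kg⁻¹·m⁻²·s³·A⁻¹·K.

kg⁻¹·m⁻²·s³·A⁻¹·K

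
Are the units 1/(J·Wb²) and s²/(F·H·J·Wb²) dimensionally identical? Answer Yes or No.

Left side:
  J = N·m (work = force × distance),
      = kg·m²·s⁻².
  So J⁻¹ = kg⁻¹·m⁻²·s².
  Wb = V·s (flux: a volt is a weber per second),
      = kg·m²·s⁻²·A⁻¹.
  So Wb⁻² = kg⁻²·m⁻⁴·s⁴·A².
  Combining: J⁻¹·Wb⁻² = (kg⁻¹·m⁻²·s²) · (kg⁻²·m⁻⁴·s⁴·A²) = kg⁻³·m⁻⁶·s⁶·A².
Right side:
  F = C/V (capacitance = charge per voltage),
      = A·s/(kg·m²·s⁻³·A⁻¹) (substituting C and V),
      = kg⁻¹·m⁻²·s⁴·A².
  So F⁻¹ = kg·m²·s⁻⁴·A⁻².
  H = Wb/A (inductance = flux per current),
      = kg·m²·s⁻²·A⁻².
  So H⁻¹ = kg⁻¹·m⁻²·s²·A².
  J = N·m (work = force × distance),
      = kg·m²·s⁻².
  So J⁻¹ = kg⁻¹·m⁻²·s².
  Wb = V·s (flux: a volt is a weber per second),
      = kg·m²·s⁻²·A⁻¹.
  So Wb⁻² = kg⁻²·m⁻⁴·s⁴·A².
  Combining: F⁻¹·H⁻¹·s²·J⁻¹·Wb⁻² = (kg·m²·s⁻⁴·A⁻²) · (kg⁻¹·m⁻²·s²·A²) · s² · (kg⁻¹·m⁻²·s²) · (kg⁻²·m⁻⁴·s⁴·A²) = kg⁻³·m⁻⁶·s⁶·A².
Both reduce to kg⁻³·m⁻⁶·s⁶·A².

Yes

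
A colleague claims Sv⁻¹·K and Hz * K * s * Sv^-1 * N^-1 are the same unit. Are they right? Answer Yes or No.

Left side:
  Sv = m²·s⁻².
  So Sv⁻¹ = m⁻²·s².
  Combining: Sv⁻¹·K = (m⁻²·s²) · K = m⁻²·s²·K.
Right side:
  Hz = s⁻¹.
  Sv = m²·s⁻².
  So Sv⁻¹ = m⁻²·s².
  N = kg·m·s⁻².
  So N⁻¹ = kg⁻¹·m⁻¹·s².
  Combining: Hz·K·s·Sv⁻¹·N⁻¹ = s⁻¹ · K · s · (m⁻²·s²) · (kg⁻¹·m⁻¹·s²) = kg⁻¹·m⁻³·s⁴·K.
Left is m⁻²·s²·K; right is kg⁻¹·m⁻³·s⁴·K — different.

No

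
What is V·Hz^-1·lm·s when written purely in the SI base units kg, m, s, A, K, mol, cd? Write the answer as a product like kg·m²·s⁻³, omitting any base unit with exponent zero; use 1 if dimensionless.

V = W/A (potential = power per current),
    = kg·m²·s⁻³·A⁻¹.
Hz = 1/s = s⁻¹ (frequency is cycles per second).
So Hz⁻¹ = s.
lm = cd·sr = cd (luminous flux; sr is dimensionless).
Combining: V·Hz⁻¹·lm·s = (kg·m²·s⁻³·A⁻¹) · s · cd · s = kg·m²·s⁻¹·A⁻¹·cd.

kg·m²·s⁻¹·A⁻¹·cd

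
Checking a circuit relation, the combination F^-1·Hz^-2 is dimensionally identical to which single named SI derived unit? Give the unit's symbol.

H

F = kg⁻¹·m⁻²·s⁴·A².
So F⁻¹ = kg·m²·s⁻⁴·A⁻².
Hz = s⁻¹.
So Hz⁻² = s².
Combining: F⁻¹·Hz⁻² = (kg·m²·s⁻⁴·A⁻²) · s² = kg·m²·s⁻²·A⁻².
kg·m²·s⁻²·A⁻² is the base-SI form of the henry.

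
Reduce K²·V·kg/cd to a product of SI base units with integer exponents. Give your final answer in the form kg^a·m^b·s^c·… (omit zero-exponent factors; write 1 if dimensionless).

kg²·m²·s⁻³·A⁻¹·K²·cd⁻¹

V = W/A (potential = power per current),
    = kg·m²·s⁻³·A⁻¹.
Combining: K²·V·cd⁻¹·kg = K² · (kg·m²·s⁻³·A⁻¹) · cd⁻¹ · kg = kg²·m²·s⁻³·A⁻¹·K²·cd⁻¹.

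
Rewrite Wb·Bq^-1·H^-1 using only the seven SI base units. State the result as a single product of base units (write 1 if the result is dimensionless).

Wb = V·s (flux: a volt is a weber per second),
    = kg·m²·s⁻²·A⁻¹.
Bq = 1/s = s⁻¹ (activity is decays per second).
So Bq⁻¹ = s.
H = Wb/A (inductance = flux per current),
    = kg·m²·s⁻²·A⁻².
So H⁻¹ = kg⁻¹·m⁻²·s²·A².
Combining: Wb·Bq⁻¹·H⁻¹ = (kg·m²·s⁻²·A⁻¹) · s · (kg⁻¹·m⁻²·s²·A²) = s·A.

s·A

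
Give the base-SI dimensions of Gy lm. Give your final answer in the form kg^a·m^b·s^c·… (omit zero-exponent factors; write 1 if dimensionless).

m²·s⁻²·cd

Gy = J/kg (absorbed dose = energy per mass),
    = m²·s⁻².
lm = cd·sr = cd (luminous flux; sr is dimensionless).
Combining: Gy·lm = (m²·s⁻²) · cd = m²·s⁻²·cd.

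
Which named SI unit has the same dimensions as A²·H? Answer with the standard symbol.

J

H = kg·m²·s⁻²·A⁻².
Combining: A²·H = A² · (kg·m²·s⁻²·A⁻²) = kg·m²·s⁻².
kg·m²·s⁻² is the base-SI form of the joule.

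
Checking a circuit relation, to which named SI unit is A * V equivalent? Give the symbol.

W

V = W/A (potential = power per current),
    = kg·m²·s⁻³·A⁻¹.
Combining: A·V = A · (kg·m²·s⁻³·A⁻¹) = kg·m²·s⁻³.
kg·m²·s⁻³ is the base-SI form of the watt.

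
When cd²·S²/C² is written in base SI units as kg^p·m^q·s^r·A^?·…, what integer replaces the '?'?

2

C = A·s = s·A (charge = current × time).
So C⁻² = s⁻²·A⁻².
S = 1/Ω (conductance is reciprocal resistance),
    = kg⁻¹·m⁻²·s³·A².
So S² = kg⁻²·m⁻⁴·s⁶·A⁴.
Combining: C⁻²·cd²·S² = (s⁻²·A⁻²) · cd² · (kg⁻²·m⁻⁴·s⁶·A⁴) = kg⁻²·m⁻⁴·s⁴·A²·cd².
The exponent of A is 2.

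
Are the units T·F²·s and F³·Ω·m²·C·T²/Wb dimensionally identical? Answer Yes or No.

Left side:
  T = Wb/m² (flux density = flux per area),
      = kg·s⁻²·A⁻¹.
  F = C/V (capacitance = charge per voltage),
      = A·s/(kg·m²·s⁻³·A⁻¹) (substituting C and V),
      = kg⁻¹·m⁻²·s⁴·A².
  So F² = kg⁻²·m⁻⁴·s⁸·A⁴.
  Combining: T·F²·s = (kg·s⁻²·A⁻¹) · (kg⁻²·m⁻⁴·s⁸·A⁴) · s = kg⁻¹·m⁻⁴·s⁷·A³.
Right side:
  Wb = kg·m²·s⁻²·A⁻¹.
  So Wb⁻¹ = kg⁻¹·m⁻²·s²·A.
  F = kg⁻¹·m⁻²·s⁴·A².
  So F³ = kg⁻³·m⁻⁶·s¹²·A⁶.
  Ω = kg·m²·s⁻³·A⁻².
  C = s·A.
  T = kg·s⁻²·A⁻¹.
  So T² = kg²·s⁻⁴·A⁻².
  Combining: Wb⁻¹·F³·Ω·m²·C·T² = (kg⁻¹·m⁻²·s²·A) · (kg⁻³·m⁻⁶·s¹²·A⁶) · (kg·m²·s⁻³·A⁻²) · m² · (s·A) · (kg²·s⁻⁴·A⁻²) = kg⁻¹·m⁻⁴·s⁸·A⁴.
Left is kg⁻¹·m⁻⁴·s⁷·A³; right is kg⁻¹·m⁻⁴·s⁸·A⁴ — different.

No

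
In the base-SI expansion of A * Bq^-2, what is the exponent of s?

Bq = s⁻¹.
So Bq⁻² = s².
Combining: A·Bq⁻² = A · s² = s²·A.
The exponent of s is 2.

2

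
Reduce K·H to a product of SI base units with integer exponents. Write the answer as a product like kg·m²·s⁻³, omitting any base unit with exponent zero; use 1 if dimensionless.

H = Wb/A (inductance = flux per current),
    = kg·m²·s⁻²·A⁻².
Combining: K·H = K · (kg·m²·s⁻²·A⁻²) = kg·m²·s⁻²·A⁻²·K.

kg·m²·s⁻²·A⁻²·K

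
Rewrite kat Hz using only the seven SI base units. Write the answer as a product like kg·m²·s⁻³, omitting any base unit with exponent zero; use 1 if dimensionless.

kat = s⁻¹·mol.
Hz = s⁻¹.
Combining: kat·Hz = (s⁻¹·mol) · s⁻¹ = s⁻²·mol.

s⁻²·mol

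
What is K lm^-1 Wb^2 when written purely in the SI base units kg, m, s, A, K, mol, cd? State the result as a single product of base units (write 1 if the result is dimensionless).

kg²·m⁴·s⁻⁴·A⁻²·K·cd⁻¹

lm = cd.
So lm⁻¹ = cd⁻¹.
Wb = kg·m²·s⁻²·A⁻¹.
So Wb² = kg²·m⁴·s⁻⁴·A⁻².
Combining: K·lm⁻¹·Wb² = K · cd⁻¹ · (kg²·m⁴·s⁻⁴·A⁻²) = kg²·m⁴·s⁻⁴·A⁻²·K·cd⁻¹.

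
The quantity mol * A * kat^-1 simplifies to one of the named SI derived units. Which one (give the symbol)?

C

kat = mol/s = s⁻¹·mol (catalytic activity).
So kat⁻¹ = s·mol⁻¹.
Combining: mol·A·kat⁻¹ = mol · A · (s·mol⁻¹) = s·A.
s·A is the base-SI form of the coulomb.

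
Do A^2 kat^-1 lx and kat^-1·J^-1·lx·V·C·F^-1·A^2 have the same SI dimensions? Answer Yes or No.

Left side:
  kat = s⁻¹·mol.
  So kat⁻¹ = s·mol⁻¹.
  lx = m⁻²·cd.
  Combining: A²·kat⁻¹·lx = A² · (s·mol⁻¹) · (m⁻²·cd) = m⁻²·s·A²·mol⁻¹·cd.
Right side:
  kat = s⁻¹·mol.
  So kat⁻¹ = s·mol⁻¹.
  J = kg·m²·s⁻².
  So J⁻¹ = kg⁻¹·m⁻²·s².
  lx = m⁻²·cd.
  V = kg·m²·s⁻³·A⁻¹.
  C = s·A.
  F = kg⁻¹·m⁻²·s⁴·A².
  So F⁻¹ = kg·m²·s⁻⁴·A⁻².
  Combining: kat⁻¹·J⁻¹·lx·V·C·F⁻¹·A² = (s·mol⁻¹) · (kg⁻¹·m⁻²·s²) · (m⁻²·cd) · (kg·m²·s⁻³·A⁻¹) · (s·A) · (kg·m²·s⁻⁴·A⁻²) · A² = kg·s⁻³·mol⁻¹·cd.
Left is m⁻²·s·A²·mol⁻¹·cd; right is kg·s⁻³·mol⁻¹·cd — different.

No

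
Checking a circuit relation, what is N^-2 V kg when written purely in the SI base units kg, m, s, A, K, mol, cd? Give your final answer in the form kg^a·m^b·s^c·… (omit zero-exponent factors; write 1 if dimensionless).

N = kg·m·s⁻².
So N⁻² = kg⁻²·m⁻²·s⁴.
V = kg·m²·s⁻³·A⁻¹.
Combining: N⁻²·V·kg = (kg⁻²·m⁻²·s⁴) · (kg·m²·s⁻³·A⁻¹) · kg = s·A⁻¹.

s·A⁻¹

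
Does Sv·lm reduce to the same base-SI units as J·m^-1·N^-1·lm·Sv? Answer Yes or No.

Yes

Left side:
  Sv = J/kg (equivalent dose = energy per mass),
      = m²·s⁻².
  lm = cd·sr = cd (luminous flux; sr is dimensionless).
  Combining: Sv·lm = (m²·s⁻²) · cd = m²·s⁻²·cd.
Right side:
  J = kg·m²·s⁻².
  N = kg·m·s⁻².
  So N⁻¹ = kg⁻¹·m⁻¹·s².
  lm = cd.
  Sv = m²·s⁻².
  Combining: J·m⁻¹·N⁻¹·lm·Sv = (kg·m²·s⁻²) · m⁻¹ · (kg⁻¹·m⁻¹·s²) · cd · (m²·s⁻²) = m²·s⁻²·cd.
Both reduce to m²·s⁻²·cd.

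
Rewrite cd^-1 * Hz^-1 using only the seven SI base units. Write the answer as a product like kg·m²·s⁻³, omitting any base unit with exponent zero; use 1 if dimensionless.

Hz = 1/s = s⁻¹ (frequency is cycles per second).
So Hz⁻¹ = s.
Combining: cd⁻¹·Hz⁻¹ = cd⁻¹ · s = s·cd⁻¹.

s·cd⁻¹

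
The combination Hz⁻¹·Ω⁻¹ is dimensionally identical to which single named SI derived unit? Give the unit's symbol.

Hz = s⁻¹.
So Hz⁻¹ = s.
Ω = kg·m²·s⁻³·A⁻².
So Ω⁻¹ = kg⁻¹·m⁻²·s³·A².
Combining: Hz⁻¹·Ω⁻¹ = s · (kg⁻¹·m⁻²·s³·A²) = kg⁻¹·m⁻²·s⁴·A².
kg⁻¹·m⁻²·s⁴·A² is the base-SI form of the farad.

F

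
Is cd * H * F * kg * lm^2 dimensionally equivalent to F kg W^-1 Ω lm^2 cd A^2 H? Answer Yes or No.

Yes

Left side:
  H = kg·m²·s⁻²·A⁻².
  F = kg⁻¹·m⁻²·s⁴·A².
  lm = cd.
  So lm² = cd².
  Combining: cd·H·F·kg·lm² = cd · (kg·m²·s⁻²·A⁻²) · (kg⁻¹·m⁻²·s⁴·A²) · kg · cd² = kg·s²·cd³.
Right side:
  F = C/V (capacitance = charge per voltage),
      = A·s/(kg·m²·s⁻³·A⁻¹) (substituting C and V),
      = kg⁻¹·m⁻²·s⁴·A².
  W = J/s (power = energy per time),
      = kg·m²·s⁻³.
  So W⁻¹ = kg⁻¹·m⁻²·s³.
  Ω = V/A (resistance = voltage per current),
      = kg·m²·s⁻³·A⁻².
  lm = cd·sr = cd (luminous flux; sr is dimensionless).
  So lm² = cd².
  H = Wb/A (inductance = flux per current),
      = kg·m²·s⁻²·A⁻².
  Combining: F·kg·W⁻¹·Ω·lm²·cd·A²·H = (kg⁻¹·m⁻²·s⁴·A²) · kg · (kg⁻¹·m⁻²·s³) · (kg·m²·s⁻³·A⁻²) · cd² · cd · A² · (kg·m²·s⁻²·A⁻²) = kg·s²·cd³.
Both reduce to kg·s²·cd³.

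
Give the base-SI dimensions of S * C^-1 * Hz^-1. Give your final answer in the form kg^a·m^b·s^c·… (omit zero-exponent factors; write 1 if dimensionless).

kg⁻¹·m⁻²·s³·A

S = kg⁻¹·m⁻²·s³·A².
C = s·A.
So C⁻¹ = s⁻¹·A⁻¹.
Hz = s⁻¹.
So Hz⁻¹ = s.
Combining: S·C⁻¹·Hz⁻¹ = (kg⁻¹·m⁻²·s³·A²) · (s⁻¹·A⁻¹) · s = kg⁻¹·m⁻²·s³·A.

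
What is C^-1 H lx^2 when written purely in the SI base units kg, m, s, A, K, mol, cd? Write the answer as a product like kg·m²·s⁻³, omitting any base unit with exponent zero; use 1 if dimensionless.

kg·m⁻²·s⁻³·A⁻³·cd²

C = A·s = s·A (charge = current × time).
So C⁻¹ = s⁻¹·A⁻¹.
H = Wb/A (inductance = flux per current),
    = kg·m²·s⁻²·A⁻².
lx = lm/m² (illuminance = luminous flux per area),
    = m⁻²·cd.
So lx² = m⁻⁴·cd².
Combining: C⁻¹·H·lx² = (s⁻¹·A⁻¹) · (kg·m²·s⁻²·A⁻²) · (m⁻⁴·cd²) = kg·m⁻²·s⁻³·A⁻³·cd².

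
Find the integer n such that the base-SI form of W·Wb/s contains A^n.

W = kg·m²·s⁻³.
Wb = kg·m²·s⁻²·A⁻¹.
Combining: s⁻¹·W·Wb = s⁻¹ · (kg·m²·s⁻³) · (kg·m²·s⁻²·A⁻¹) = kg²·m⁴·s⁻⁶·A⁻¹.
The exponent of A is -1.

-1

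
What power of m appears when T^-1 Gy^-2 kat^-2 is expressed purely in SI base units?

T = Wb/m² (flux density = flux per area),
    = kg·s⁻²·A⁻¹.
So T⁻¹ = kg⁻¹·s²·A.
Gy = J/kg (absorbed dose = energy per mass),
    = m²·s⁻².
So Gy⁻² = m⁻⁴·s⁴.
kat = mol/s = s⁻¹·mol (catalytic activity).
So kat⁻² = s²·mol⁻².
Combining: T⁻¹·Gy⁻²·kat⁻² = (kg⁻¹·s²·A) · (m⁻⁴·s⁴) · (s²·mol⁻²) = kg⁻¹·m⁻⁴·s⁸·A·mol⁻².
The exponent of m is -4.

-4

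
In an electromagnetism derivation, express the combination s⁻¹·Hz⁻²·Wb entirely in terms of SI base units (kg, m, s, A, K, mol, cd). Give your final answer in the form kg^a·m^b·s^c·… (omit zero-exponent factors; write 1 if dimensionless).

Hz = s⁻¹.
So Hz⁻² = s².
Wb = kg·m²·s⁻²·A⁻¹.
Combining: s⁻¹·Hz⁻²·Wb = s⁻¹ · s² · (kg·m²·s⁻²·A⁻¹) = kg·m²·s⁻¹·A⁻¹.

kg·m²·s⁻¹·A⁻¹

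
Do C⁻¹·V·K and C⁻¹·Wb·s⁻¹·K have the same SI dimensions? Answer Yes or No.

Left side:
  C = A·s = s·A (charge = current × time).
  So C⁻¹ = s⁻¹·A⁻¹.
  V = W/A (potential = power per current),
      = kg·m²·s⁻³·A⁻¹.
  Combining: C⁻¹·V·K = (s⁻¹·A⁻¹) · (kg·m²·s⁻³·A⁻¹) · K = kg·m²·s⁻⁴·A⁻²·K.
Right side:
  C = A·s = s·A (charge = current × time).
  So C⁻¹ = s⁻¹·A⁻¹.
  Wb = V·s (flux: a volt is a weber per second),
      = kg·m²·s⁻²·A⁻¹.
  Combining: C⁻¹·Wb·s⁻¹·K = (s⁻¹·A⁻¹) · (kg·m²·s⁻²·A⁻¹) · s⁻¹ · K = kg·m²·s⁻⁴·A⁻²·K.
Both reduce to kg·m²·s⁻⁴·A⁻²·K.

Yes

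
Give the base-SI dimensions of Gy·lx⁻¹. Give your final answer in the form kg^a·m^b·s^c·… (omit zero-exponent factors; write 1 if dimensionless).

Gy = J/kg (absorbed dose = energy per mass),
    = m²·s⁻².
lx = lm/m² (illuminance = luminous flux per area),
    = m⁻²·cd.
So lx⁻¹ = m²·cd⁻¹.
Combining: Gy·lx⁻¹ = (m²·s⁻²) · (m²·cd⁻¹) = m⁴·s⁻²·cd⁻¹.

m⁴·s⁻²·cd⁻¹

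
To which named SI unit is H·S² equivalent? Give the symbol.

H = kg·m²·s⁻²·A⁻².
S = kg⁻¹·m⁻²·s³·A².
So S² = kg⁻²·m⁻⁴·s⁶·A⁴.
Combining: H·S² = (kg·m²·s⁻²·A⁻²) · (kg⁻²·m⁻⁴·s⁶·A⁴) = kg⁻¹·m⁻²·s⁴·A².
kg⁻¹·m⁻²·s⁴·A² is the base-SI form of the farad.

F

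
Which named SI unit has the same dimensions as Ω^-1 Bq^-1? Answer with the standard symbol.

Ω = kg·m²·s⁻³·A⁻².
So Ω⁻¹ = kg⁻¹·m⁻²·s³·A².
Bq = s⁻¹.
So Bq⁻¹ = s.
Combining: Ω⁻¹·Bq⁻¹ = (kg⁻¹·m⁻²·s³·A²) · s = kg⁻¹·m⁻²·s⁴·A².
kg⁻¹·m⁻²·s⁴·A² is the base-SI form of the farad.

F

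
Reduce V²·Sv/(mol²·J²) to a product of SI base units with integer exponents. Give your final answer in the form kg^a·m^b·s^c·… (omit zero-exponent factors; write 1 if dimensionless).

m²·s⁻⁴·A⁻²·mol⁻²

V = kg·m²·s⁻³·A⁻¹.
So V² = kg²·m⁴·s⁻⁶·A⁻².
Sv = m²·s⁻².
J = kg·m²·s⁻².
So J⁻² = kg⁻²·m⁻⁴·s⁴.
Combining: V²·Sv·mol⁻²·J⁻² = (kg²·m⁴·s⁻⁶·A⁻²) · (m²·s⁻²) · mol⁻² · (kg⁻²·m⁻⁴·s⁴) = m²·s⁻⁴·A⁻²·mol⁻².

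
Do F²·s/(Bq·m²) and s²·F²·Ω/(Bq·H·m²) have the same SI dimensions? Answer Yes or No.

Yes

Left side:
  Bq = 1/s = s⁻¹ (activity is decays per second).
  So Bq⁻¹ = s.
  F = C/V (capacitance = charge per voltage),
      = A·s/(kg·m²·s⁻³·A⁻¹) (substituting C and V),
      = kg⁻¹·m⁻²·s⁴·A².
  So F² = kg⁻²·m⁻⁴·s⁸·A⁴.
  Combining: Bq⁻¹·m⁻²·F²·s = s · m⁻² · (kg⁻²·m⁻⁴·s⁸·A⁴) · s = kg⁻²·m⁻⁶·s¹⁰·A⁴.
Right side:
  Bq = s⁻¹.
  So Bq⁻¹ = s.
  H = kg·m²·s⁻²·A⁻².
  So H⁻¹ = kg⁻¹·m⁻²·s²·A².
  F = kg⁻¹·m⁻²·s⁴·A².
  So F² = kg⁻²·m⁻⁴·s⁸·A⁴.
  Ω = kg·m²·s⁻³·A⁻².
  Combining: Bq⁻¹·s²·H⁻¹·F²·Ω·m⁻² = s · s² · (kg⁻¹·m⁻²·s²·A²) · (kg⁻²·m⁻⁴·s⁸·A⁴) · (kg·m²·s⁻³·A⁻²) · m⁻² = kg⁻²·m⁻⁶·s¹⁰·A⁴.
Both reduce to kg⁻²·m⁻⁶·s¹⁰·A⁴.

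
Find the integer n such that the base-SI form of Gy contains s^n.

Gy = m²·s⁻².
The exponent of s is -2.

-2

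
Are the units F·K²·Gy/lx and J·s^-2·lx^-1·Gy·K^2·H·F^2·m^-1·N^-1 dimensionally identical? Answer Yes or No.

Left side:
  lx = lm/m² (illuminance = luminous flux per area),
      = m⁻²·cd.
  So lx⁻¹ = m²·cd⁻¹.
  F = C/V (capacitance = charge per voltage),
      = A·s/(kg·m²·s⁻³·A⁻¹) (substituting C and V),
      = kg⁻¹·m⁻²·s⁴·A².
  Gy = J/kg (absorbed dose = energy per mass),
      = m²·s⁻².
  Combining: lx⁻¹·F·K²·Gy = (m²·cd⁻¹) · (kg⁻¹·m⁻²·s⁴·A²) · K² · (m²·s⁻²) = kg⁻¹·m²·s²·A²·K²·cd⁻¹.
Right side:
  J = kg·m²·s⁻².
  lx = m⁻²·cd.
  So lx⁻¹ = m²·cd⁻¹.
  Gy = m²·s⁻².
  H = kg·m²·s⁻²·A⁻².
  F = kg⁻¹·m⁻²·s⁴·A².
  So F² = kg⁻²·m⁻⁴·s⁸·A⁴.
  N = kg·m·s⁻².
  So N⁻¹ = kg⁻¹·m⁻¹·s².
  Combining: J·s⁻²·lx⁻¹·Gy·K²·H·F²·m⁻¹·N⁻¹ = (kg·m²·s⁻²) · s⁻² · (m²·cd⁻¹) · (m²·s⁻²) · K² · (kg·m²·s⁻²·A⁻²) · (kg⁻²·m⁻⁴·s⁸·A⁴) · m⁻¹ · (kg⁻¹·m⁻¹·s²) = kg⁻¹·m²·s²·A²·K²·cd⁻¹.
Both reduce to kg⁻¹·m²·s²·A²·K²·cd⁻¹.

Yes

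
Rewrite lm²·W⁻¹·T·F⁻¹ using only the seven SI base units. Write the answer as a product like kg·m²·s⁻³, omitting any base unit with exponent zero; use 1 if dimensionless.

kg·s⁻³·A⁻³·cd²

lm = cd·sr = cd (luminous flux; sr is dimensionless).
So lm² = cd².
W = J/s (power = energy per time),
    = kg·m²·s⁻³.
So W⁻¹ = kg⁻¹·m⁻²·s³.
T = Wb/m² (flux density = flux per area),
    = kg·s⁻²·A⁻¹.
F = C/V (capacitance = charge per voltage),
    = A·s/(kg·m²·s⁻³·A⁻¹) (substituting C and V),
    = kg⁻¹·m⁻²·s⁴·A².
So F⁻¹ = kg·m²·s⁻⁴·A⁻².
Combining: lm²·W⁻¹·T·F⁻¹ = cd² · (kg⁻¹·m⁻²·s³) · (kg·s⁻²·A⁻¹) · (kg·m²·s⁻⁴·A⁻²) = kg·s⁻³·A⁻³·cd².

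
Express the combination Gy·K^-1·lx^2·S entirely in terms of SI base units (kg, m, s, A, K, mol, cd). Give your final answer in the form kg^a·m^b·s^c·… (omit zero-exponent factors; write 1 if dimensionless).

kg⁻¹·m⁻⁴·s·A²·K⁻¹·cd²

Gy = m²·s⁻².
lx = m⁻²·cd.
So lx² = m⁻⁴·cd².
S = kg⁻¹·m⁻²·s³·A².
Combining: Gy·K⁻¹·lx²·S = (m²·s⁻²) · K⁻¹ · (m⁻⁴·cd²) · (kg⁻¹·m⁻²·s³·A²) = kg⁻¹·m⁻⁴·s·A²·K⁻¹·cd².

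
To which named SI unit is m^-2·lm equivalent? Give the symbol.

lm = cd.
Combining: m⁻²·lm = m⁻² · cd = m⁻²·cd.
m⁻²·cd is the base-SI form of the lux.

lx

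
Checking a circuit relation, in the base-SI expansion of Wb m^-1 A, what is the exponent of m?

Wb = kg·m²·s⁻²·A⁻¹.
Combining: Wb·m⁻¹·A = (kg·m²·s⁻²·A⁻¹) · m⁻¹ · A = kg·m·s⁻².
The exponent of m is 1.

1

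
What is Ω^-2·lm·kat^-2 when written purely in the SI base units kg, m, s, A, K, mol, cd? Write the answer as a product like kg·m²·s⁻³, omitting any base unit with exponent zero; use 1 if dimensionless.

Ω = V/A (resistance = voltage per current),
    = kg·m²·s⁻³·A⁻².
So Ω⁻² = kg⁻²·m⁻⁴·s⁶·A⁴.
lm = cd·sr = cd (luminous flux; sr is dimensionless).
kat = mol/s = s⁻¹·mol (catalytic activity).
So kat⁻² = s²·mol⁻².
Combining: Ω⁻²·lm·kat⁻² = (kg⁻²·m⁻⁴·s⁶·A⁴) · cd · (s²·mol⁻²) = kg⁻²·m⁻⁴·s⁸·A⁴·mol⁻²·cd.

kg⁻²·m⁻⁴·s⁸·A⁴·mol⁻²·cd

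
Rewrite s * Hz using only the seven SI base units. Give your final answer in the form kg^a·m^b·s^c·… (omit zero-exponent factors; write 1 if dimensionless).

Hz = 1/s = s⁻¹ (frequency is cycles per second).
Combining: s·Hz = s · s⁻¹ = 1.

1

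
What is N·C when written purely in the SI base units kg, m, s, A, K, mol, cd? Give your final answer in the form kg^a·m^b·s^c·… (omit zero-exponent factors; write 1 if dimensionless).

N = kg·m·s⁻².
C = s·A.
Combining: N·C = (kg·m·s⁻²) · (s·A) = kg·m·s⁻¹·A.

kg·m·s⁻¹·A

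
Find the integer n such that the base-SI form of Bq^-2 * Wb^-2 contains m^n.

Bq = s⁻¹.
So Bq⁻² = s².
Wb = kg·m²·s⁻²·A⁻¹.
So Wb⁻² = kg⁻²·m⁻⁴·s⁴·A².
Combining: Bq⁻²·Wb⁻² = s² · (kg⁻²·m⁻⁴·s⁴·A²) = kg⁻²·m⁻⁴·s⁶·A².
The exponent of m is -4.

-4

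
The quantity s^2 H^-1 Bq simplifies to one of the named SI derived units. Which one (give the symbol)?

S

H = Wb/A (inductance = flux per current),
    = kg·m²·s⁻²·A⁻².
So H⁻¹ = kg⁻¹·m⁻²·s²·A².
Bq = 1/s = s⁻¹ (activity is decays per second).
Combining: s²·H⁻¹·Bq = s² · (kg⁻¹·m⁻²·s²·A²) · s⁻¹ = kg⁻¹·m⁻²·s³·A².
kg⁻¹·m⁻²·s³·A² is the base-SI form of the siemens.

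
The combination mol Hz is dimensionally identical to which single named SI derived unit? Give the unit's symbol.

Hz = 1/s = s⁻¹ (frequency is cycles per second).
Combining: mol·Hz = mol · s⁻¹ = s⁻¹·mol.
s⁻¹·mol is the base-SI form of the katal.

kat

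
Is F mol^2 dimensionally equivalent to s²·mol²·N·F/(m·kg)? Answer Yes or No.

Yes

Left side:
  F = kg⁻¹·m⁻²·s⁴·A².
  Combining: F·mol² = (kg⁻¹·m⁻²·s⁴·A²) · mol² = kg⁻¹·m⁻²·s⁴·A²·mol².
Right side:
  N = kg·m/s² = kg·m·s⁻² (force = mass × acceleration).
  F = C/V (capacitance = charge per voltage),
      = A·s/(kg·m²·s⁻³·A⁻¹) (substituting C and V),
      = kg⁻¹·m⁻²·s⁴·A².
  Combining: m⁻¹·s²·mol²·kg⁻¹·N·F = m⁻¹ · s² · mol² · kg⁻¹ · (kg·m·s⁻²) · (kg⁻¹·m⁻²·s⁴·A²) = kg⁻¹·m⁻²·s⁴·A²·mol².
Both reduce to kg⁻¹·m⁻²·s⁴·A²·mol².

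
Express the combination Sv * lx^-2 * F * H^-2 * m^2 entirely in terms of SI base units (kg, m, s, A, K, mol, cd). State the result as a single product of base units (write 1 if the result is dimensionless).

Sv = m²·s⁻².
lx = m⁻²·cd.
So lx⁻² = m⁴·cd⁻².
F = kg⁻¹·m⁻²·s⁴·A².
H = kg·m²·s⁻²·A⁻².
So H⁻² = kg⁻²·m⁻⁴·s⁴·A⁴.
Combining: Sv·lx⁻²·F·H⁻²·m² = (m²·s⁻²) · (m⁴·cd⁻²) · (kg⁻¹·m⁻²·s⁴·A²) · (kg⁻²·m⁻⁴·s⁴·A⁴) · m² = kg⁻³·m²·s⁶·A⁶·cd⁻².

kg⁻³·m²·s⁶·A⁶·cd⁻²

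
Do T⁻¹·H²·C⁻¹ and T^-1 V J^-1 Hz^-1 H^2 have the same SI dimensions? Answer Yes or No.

No

Left side:
  T = kg·s⁻²·A⁻¹.
  So T⁻¹ = kg⁻¹·s²·A.
  H = kg·m²·s⁻²·A⁻².
  So H² = kg²·m⁴·s⁻⁴·A⁻⁴.
  C = s·A.
  So C⁻¹ = s⁻¹·A⁻¹.
  Combining: T⁻¹·H²·C⁻¹ = (kg⁻¹·s²·A) · (kg²·m⁴·s⁻⁴·A⁻⁴) · (s⁻¹·A⁻¹) = kg·m⁴·s⁻³·A⁻⁴.
Right side:
  T = kg·s⁻²·A⁻¹.
  So T⁻¹ = kg⁻¹·s²·A.
  V = kg·m²·s⁻³·A⁻¹.
  J = kg·m²·s⁻².
  So J⁻¹ = kg⁻¹·m⁻²·s².
  Hz = s⁻¹.
  So Hz⁻¹ = s.
  H = kg·m²·s⁻²·A⁻².
  So H² = kg²·m⁴·s⁻⁴·A⁻⁴.
  Combining: T⁻¹·V·J⁻¹·Hz⁻¹·H² = (kg⁻¹·s²·A) · (kg·m²·s⁻³·A⁻¹) · (kg⁻¹·m⁻²·s²) · s · (kg²·m⁴·s⁻⁴·A⁻⁴) = kg·m⁴·s⁻²·A⁻⁴.
Left is kg·m⁴·s⁻³·A⁻⁴; right is kg·m⁴·s⁻²·A⁻⁴ — different.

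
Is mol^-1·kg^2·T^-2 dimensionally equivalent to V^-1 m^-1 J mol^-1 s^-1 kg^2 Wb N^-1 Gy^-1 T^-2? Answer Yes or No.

No

Left side:
  T = Wb/m² (flux density = flux per area),
      = kg·s⁻²·A⁻¹.
  So T⁻² = kg⁻²·s⁴·A².
  Combining: mol⁻¹·kg²·T⁻² = mol⁻¹ · kg² · (kg⁻²·s⁴·A²) = s⁴·A²·mol⁻¹.
Right side:
  V = kg·m²·s⁻³·A⁻¹.
  So V⁻¹ = kg⁻¹·m⁻²·s³·A.
  J = kg·m²·s⁻².
  Wb = kg·m²·s⁻²·A⁻¹.
  N = kg·m·s⁻².
  So N⁻¹ = kg⁻¹·m⁻¹·s².
  Gy = m²·s⁻².
  So Gy⁻¹ = m⁻²·s².
  T = kg·s⁻²·A⁻¹.
  So T⁻² = kg⁻²·s⁴·A².
  Combining: V⁻¹·m⁻¹·J·mol⁻¹·s⁻¹·kg²·Wb·N⁻¹·Gy⁻¹·T⁻² = (kg⁻¹·m⁻²·s³·A) · m⁻¹ · (kg·m²·s⁻²) · mol⁻¹ · s⁻¹ · kg² · (kg·m²·s⁻²·A⁻¹) · (kg⁻¹·m⁻¹·s²) · (m⁻²·s²) · (kg⁻²·s⁴·A²) = m⁻²·s⁶·A²·mol⁻¹.
Left is s⁴·A²·mol⁻¹; right is m⁻²·s⁶·A²·mol⁻¹ — different.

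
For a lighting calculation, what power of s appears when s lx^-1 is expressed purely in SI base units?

lx = m⁻²·cd.
So lx⁻¹ = m²·cd⁻¹.
Combining: s·lx⁻¹ = s · (m²·cd⁻¹) = m²·s·cd⁻¹.
The exponent of s is 1.

1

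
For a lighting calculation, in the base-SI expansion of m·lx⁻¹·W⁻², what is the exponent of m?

lx = m⁻²·cd.
So lx⁻¹ = m²·cd⁻¹.
W = kg·m²·s⁻³.
So W⁻² = kg⁻²·m⁻⁴·s⁶.
Combining: m·lx⁻¹·W⁻² = m · (m²·cd⁻¹) · (kg⁻²·m⁻⁴·s⁶) = kg⁻²·m⁻¹·s⁶·cd⁻¹.
The exponent of m is -1.

-1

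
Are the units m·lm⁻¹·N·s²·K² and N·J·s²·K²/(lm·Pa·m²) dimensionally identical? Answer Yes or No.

Left side:
  lm = cd·sr = cd (luminous flux; sr is dimensionless).
  So lm⁻¹ = cd⁻¹.
  N = kg·m/s² = kg·m·s⁻² (force = mass × acceleration).
  Combining: m·lm⁻¹·N·s²·K² = m · cd⁻¹ · (kg·m·s⁻²) · s² · K² = kg·m²·K²·cd⁻¹.
Right side:
  N = kg·m/s² = kg·m·s⁻² (force = mass × acceleration).
  lm = cd·sr = cd (luminous flux; sr is dimensionless).
  So lm⁻¹ = cd⁻¹.
  J = N·m (work = force × distance),
      = kg·m²·s⁻².
  Pa = N/m² (pressure = force per area),
      = kg·m⁻¹·s⁻².
  So Pa⁻¹ = kg⁻¹·m·s².
  Combining: N·lm⁻¹·J·Pa⁻¹·m⁻²·s²·K² = (kg·m·s⁻²) · cd⁻¹ · (kg·m²·s⁻²) · (kg⁻¹·m·s²) · m⁻² · s² · K² = kg·m²·K²·cd⁻¹.
Both reduce to kg·m²·K²·cd⁻¹.

Yes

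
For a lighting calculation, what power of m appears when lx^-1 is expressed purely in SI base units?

lx = lm/m² (illuminance = luminous flux per area),
    = m⁻²·cd.
So lx⁻¹ = m²·cd⁻¹.
The exponent of m is 2.

2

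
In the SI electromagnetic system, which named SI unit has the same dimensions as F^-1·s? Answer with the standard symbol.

F = C/V (capacitance = charge per voltage),
    = A·s/(kg·m²·s⁻³·A⁻¹) (substituting C and V),
    = kg⁻¹·m⁻²·s⁴·A².
So F⁻¹ = kg·m²·s⁻⁴·A⁻².
Combining: F⁻¹·s = (kg·m²·s⁻⁴·A⁻²) · s = kg·m²·s⁻³·A⁻².
kg·m²·s⁻³·A⁻² is the base-SI form of the ohm.

Ω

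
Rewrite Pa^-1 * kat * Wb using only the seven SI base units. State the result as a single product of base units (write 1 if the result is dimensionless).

Pa = kg·m⁻¹·s⁻².
So Pa⁻¹ = kg⁻¹·m·s².
kat = s⁻¹·mol.
Wb = kg·m²·s⁻²·A⁻¹.
Combining: Pa⁻¹·kat·Wb = (kg⁻¹·m·s²) · (s⁻¹·mol) · (kg·m²·s⁻²·A⁻¹) = m³·s⁻¹·A⁻¹·mol.

m³·s⁻¹·A⁻¹·mol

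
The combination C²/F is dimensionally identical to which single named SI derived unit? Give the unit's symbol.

J

F = C/V (capacitance = charge per voltage),
    = A·s/(kg·m²·s⁻³·A⁻¹) (substituting C and V),
    = kg⁻¹·m⁻²·s⁴·A².
So F⁻¹ = kg·m²·s⁻⁴·A⁻².
C = A·s = s·A (charge = current × time).
So C² = s²·A².
Combining: F⁻¹·C² = (kg·m²·s⁻⁴·A⁻²) · (s²·A²) = kg·m²·s⁻².
kg·m²·s⁻² is the base-SI form of the joule.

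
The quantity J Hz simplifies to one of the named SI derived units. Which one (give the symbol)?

W

J = N·m (work = force × distance),
    = kg·m²·s⁻².
Hz = 1/s = s⁻¹ (frequency is cycles per second).
Combining: J·Hz = (kg·m²·s⁻²) · s⁻¹ = kg·m²·s⁻³.
kg·m²·s⁻³ is the base-SI form of the watt.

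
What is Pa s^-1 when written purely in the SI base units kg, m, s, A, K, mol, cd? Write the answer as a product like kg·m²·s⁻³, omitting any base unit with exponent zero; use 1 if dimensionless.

kg·m⁻¹·s⁻³

Pa = N/m² (pressure = force per area),
    = kg·m⁻¹·s⁻².
Combining: Pa·s⁻¹ = (kg·m⁻¹·s⁻²) · s⁻¹ = kg·m⁻¹·s⁻³.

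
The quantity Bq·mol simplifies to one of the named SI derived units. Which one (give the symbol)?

Bq = 1/s = s⁻¹ (activity is decays per second).
Combining: Bq·mol = s⁻¹ · mol = s⁻¹·mol.
s⁻¹·mol is the base-SI form of the katal.

kat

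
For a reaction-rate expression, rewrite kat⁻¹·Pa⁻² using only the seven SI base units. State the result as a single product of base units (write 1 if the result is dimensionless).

kat = mol/s = s⁻¹·mol (catalytic activity).
So kat⁻¹ = s·mol⁻¹.
Pa = N/m² (pressure = force per area),
    = kg·m⁻¹·s⁻².
So Pa⁻² = kg⁻²·m²·s⁴.
Combining: kat⁻¹·Pa⁻² = (s·mol⁻¹) · (kg⁻²·m²·s⁴) = kg⁻²·m²·s⁵·mol⁻¹.

kg⁻²·m²·s⁵·mol⁻¹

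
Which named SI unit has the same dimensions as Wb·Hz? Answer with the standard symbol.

V

Wb = V·s (flux: a volt is a weber per second),
    = kg·m²·s⁻²·A⁻¹.
Hz = 1/s = s⁻¹ (frequency is cycles per second).
Combining: Wb·Hz = (kg·m²·s⁻²·A⁻¹) · s⁻¹ = kg·m²·s⁻³·A⁻¹.
kg·m²·s⁻³·A⁻¹ is the base-SI form of the volt.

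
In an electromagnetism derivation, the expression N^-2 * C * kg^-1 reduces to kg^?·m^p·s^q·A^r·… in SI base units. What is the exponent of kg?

N = kg·m·s⁻².
So N⁻² = kg⁻²·m⁻²·s⁴.
C = s·A.
Combining: N⁻²·C·kg⁻¹ = (kg⁻²·m⁻²·s⁴) · (s·A) · kg⁻¹ = kg⁻³·m⁻²·s⁵·A.
The exponent of kg is -3.

-3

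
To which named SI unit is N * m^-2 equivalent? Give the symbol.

N = kg·m/s² = kg·m·s⁻² (force = mass × acceleration).
Combining: N·m⁻² = (kg·m·s⁻²) · m⁻² = kg·m⁻¹·s⁻².
kg·m⁻¹·s⁻² is the base-SI form of the pascal.

Pa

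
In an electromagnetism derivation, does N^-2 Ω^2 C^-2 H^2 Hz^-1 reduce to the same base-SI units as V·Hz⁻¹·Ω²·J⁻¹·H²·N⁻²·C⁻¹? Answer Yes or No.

Yes

Left side:
  N = kg·m/s² = kg·m·s⁻² (force = mass × acceleration).
  So N⁻² = kg⁻²·m⁻²·s⁴.
  Ω = V/A (resistance = voltage per current),
      = kg·m²·s⁻³·A⁻².
  So Ω² = kg²·m⁴·s⁻⁶·A⁻⁴.
  C = A·s = s·A (charge = current × time).
  So C⁻² = s⁻²·A⁻².
  H = Wb/A (inductance = flux per current),
      = kg·m²·s⁻²·A⁻².
  So H² = kg²·m⁴·s⁻⁴·A⁻⁴.
  Hz = 1/s = s⁻¹ (frequency is cycles per second).
  So Hz⁻¹ = s.
  Combining: N⁻²·Ω²·C⁻²·H²·Hz⁻¹ = (kg⁻²·m⁻²·s⁴) · (kg²·m⁴·s⁻⁶·A⁻⁴) · (s⁻²·A⁻²) · (kg²·m⁴·s⁻⁴·A⁻⁴) · s = kg²·m⁶·s⁻⁷·A⁻¹⁰.
Right side:
  V = W/A (potential = power per current),
      = kg·m²·s⁻³·A⁻¹.
  Hz = 1/s = s⁻¹ (frequency is cycles per second).
  So Hz⁻¹ = s.
  Ω = V/A (resistance = voltage per current),
      = kg·m²·s⁻³·A⁻².
  So Ω² = kg²·m⁴·s⁻⁶·A⁻⁴.
  J = N·m (work = force × distance),
      = kg·m²·s⁻².
  So J⁻¹ = kg⁻¹·m⁻²·s².
  H = Wb/A (inductance = flux per current),
      = kg·m²·s⁻²·A⁻².
  So H² = kg²·m⁴·s⁻⁴·A⁻⁴.
  N = kg·m/s² = kg·m·s⁻² (force = mass × acceleration).
  So N⁻² = kg⁻²·m⁻²·s⁴.
  C = A·s = s·A (charge = current × time).
  So C⁻¹ = s⁻¹·A⁻¹.
  Combining: V·Hz⁻¹·Ω²·J⁻¹·H²·N⁻²·C⁻¹ = (kg·m²·s⁻³·A⁻¹) · s · (kg²·m⁴·s⁻⁶·A⁻⁴) · (kg⁻¹·m⁻²·s²) · (kg²·m⁴·s⁻⁴·A⁻⁴) · (kg⁻²·m⁻²·s⁴) · (s⁻¹·A⁻¹) = kg²·m⁶·s⁻⁷·A⁻¹⁰.
Both reduce to kg²·m⁶·s⁻⁷·A⁻¹⁰.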